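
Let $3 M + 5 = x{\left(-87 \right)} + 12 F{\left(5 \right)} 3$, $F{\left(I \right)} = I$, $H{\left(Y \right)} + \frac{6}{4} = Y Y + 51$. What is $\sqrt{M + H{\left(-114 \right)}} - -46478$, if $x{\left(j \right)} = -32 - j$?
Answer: $46478 + \frac{\sqrt{472398}}{6} \approx 46593.0$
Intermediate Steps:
$H{\left(Y \right)} = \frac{99}{2} + Y^{2}$ ($H{\left(Y \right)} = - \frac{3}{2} + \left(Y Y + 51\right) = - \frac{3}{2} + \left(Y^{2} + 51\right) = - \frac{3}{2} + \left(51 + Y^{2}\right) = \frac{99}{2} + Y^{2}$)
$M = \frac{230}{3}$ ($M = - \frac{5}{3} + \frac{\left(-32 - -87\right) + 12 \cdot 5 \cdot 3}{3} = - \frac{5}{3} + \frac{\left(-32 + 87\right) + 60 \cdot 3}{3} = - \frac{5}{3} + \frac{55 + 180}{3} = - \frac{5}{3} + \frac{1}{3} \cdot 235 = - \frac{5}{3} + \frac{235}{3} = \frac{230}{3} \approx 76.667$)
$\sqrt{M + H{\left(-114 \right)}} - -46478 = \sqrt{\frac{230}{3} + \left(\frac{99}{2} + \left(-114\right)^{2}\right)} - -46478 = \sqrt{\frac{230}{3} + \left(\frac{99}{2} + 12996\right)} + 46478 = \sqrt{\frac{230}{3} + \frac{26091}{2}} + 46478 = \sqrt{\frac{78733}{6}} + 46478 = \frac{\sqrt{472398}}{6} + 46478 = 46478 + \frac{\sqrt{472398}}{6}$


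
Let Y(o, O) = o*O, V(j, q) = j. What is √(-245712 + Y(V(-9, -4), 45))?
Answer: I*√246117 ≈ 496.1*I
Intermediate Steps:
Y(o, O) = O*o
√(-245712 + Y(V(-9, -4), 45)) = √(-245712 + 45*(-9)) = √(-245712 - 405) = √(-246117) = I*√246117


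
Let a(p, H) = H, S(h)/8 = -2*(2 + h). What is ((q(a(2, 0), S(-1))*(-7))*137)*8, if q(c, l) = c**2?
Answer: 0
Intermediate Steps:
S(h) = -32 - 16*h (S(h) = 8*(-2*(2 + h)) = 8*(-4 - 2*h) = -32 - 16*h)
((q(a(2, 0), S(-1))*(-7))*137)*8 = ((0**2*(-7))*137)*8 = ((0*(-7))*137)*8 = (0*137)*8 = 0*8 = 0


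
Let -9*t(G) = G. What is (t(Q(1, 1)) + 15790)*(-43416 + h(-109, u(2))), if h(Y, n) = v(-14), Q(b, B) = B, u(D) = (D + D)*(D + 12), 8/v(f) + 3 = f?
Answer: -104887810720/153 ≈ -6.8554e+8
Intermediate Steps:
v(f) = 8/(-3 + f)
u(D) = 2*D*(12 + D) (u(D) = (2*D)*(12 + D) = 2*D*(12 + D))
t(G) = -G/9
h(Y, n) = -8/17 (h(Y, n) = 8/(-3 - 14) = 8/(-17) = 8*(-1/17) = -8/17)
(t(Q(1, 1)) + 15790)*(-43416 + h(-109, u(2))) = (-⅑*1 + 15790)*(-43416 - 8/17) = (-⅑ + 15790)*(-738080/17) = (142109/9)*(-738080/17) = -104887810720/153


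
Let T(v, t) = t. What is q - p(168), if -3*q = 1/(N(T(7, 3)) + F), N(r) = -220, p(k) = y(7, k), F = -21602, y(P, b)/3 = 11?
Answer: -2160377/65466 ≈ -33.000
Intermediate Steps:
y(P, b) = 33 (y(P, b) = 3*11 = 33)
p(k) = 33
q = 1/65466 (q = -1/(3*(-220 - 21602)) = -⅓/(-21822) = -⅓*(-1/21822) = 1/65466 ≈ 1.5275e-5)
q - p(168) = 1/65466 - 1*33 = 1/65466 - 33 = -2160377/65466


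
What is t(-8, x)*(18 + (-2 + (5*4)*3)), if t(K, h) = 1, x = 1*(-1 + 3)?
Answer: 76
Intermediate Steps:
x = 2 (x = 1*2 = 2)
t(-8, x)*(18 + (-2 + (5*4)*3)) = 1*(18 + (-2 + (5*4)*3)) = 1*(18 + (-2 + 20*3)) = 1*(18 + (-2 + 60)) = 1*(18 + 58) = 1*76 = 76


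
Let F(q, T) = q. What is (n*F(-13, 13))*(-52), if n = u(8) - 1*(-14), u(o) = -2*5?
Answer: 2704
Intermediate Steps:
u(o) = -10
n = 4 (n = -10 - 1*(-14) = -10 + 14 = 4)
(n*F(-13, 13))*(-52) = (4*(-13))*(-52) = -52*(-52) = 2704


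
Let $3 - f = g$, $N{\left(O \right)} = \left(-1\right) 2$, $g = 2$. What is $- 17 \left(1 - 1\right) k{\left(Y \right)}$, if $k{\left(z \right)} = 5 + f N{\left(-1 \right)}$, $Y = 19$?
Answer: $0$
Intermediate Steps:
$N{\left(O \right)} = -2$
$f = 1$ ($f = 3 - 2 = 1$)
$k{\left(z \right)} = 3$ ($k{\left(z \right)} = 5 + 1 \left(-2\right) = 5 - 2 = 3$)
$- 17 \left(1 - 1\right) k{\left(Y \right)} = - 17 \left(1 - 1\right) 3 = \left(-17\right) 0 \cdot 3 = 0 \cdot 3 = 0$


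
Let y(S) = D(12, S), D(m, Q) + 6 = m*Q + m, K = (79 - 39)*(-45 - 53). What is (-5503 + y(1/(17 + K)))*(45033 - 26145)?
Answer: -135079439688/1301 ≈ -1.0383e+8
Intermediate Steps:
K = -3920 (K = 40*(-98) = -3920)
D(m, Q) = -6 + m + Q*m (D(m, Q) = -6 + (m*Q + m) = -6 + (Q*m + m) = -6 + (m + Q*m) = -6 + m + Q*m)
y(S) = 6 + 12*S (y(S) = -6 + 12 + S*12 = -6 + 12 + 12*S = 6 + 12*S)
(-5503 + y(1/(17 + K)))*(45033 - 26145) = (-5503 + (6 + 12/(17 - 3920)))*(45033 - 26145) = (-5503 + (6 + 12/(-3903)))*18888 = (-5503 + (6 + 12*(-1/3903)))*18888 = (-5503 + (6 - 4/1301))*18888 = (-5503 + 7802/1301)*18888 = -7151601/1301*18888 = -135079439688/1301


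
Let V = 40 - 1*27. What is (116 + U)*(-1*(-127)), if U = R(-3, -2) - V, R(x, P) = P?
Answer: 12827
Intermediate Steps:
V = 13 (V = 40 - 27 = 13)
U = -15 (U = -2 - 1*13 = -2 - 13 = -15)
(116 + U)*(-1*(-127)) = (116 - 15)*(-1*(-127)) = 101*127 = 12827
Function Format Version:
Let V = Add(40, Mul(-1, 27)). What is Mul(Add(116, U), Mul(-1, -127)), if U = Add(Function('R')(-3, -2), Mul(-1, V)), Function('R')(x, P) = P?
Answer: 12827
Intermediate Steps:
V = 13 (V = Add(40, -27) = 13)
U = -15 (U = Add(-2, Mul(-1, 13)) = Add(-2, -13) = -15)
Mul(Add(116, U), Mul(-1, -127)) = Mul(Add(116, -15), Mul(-1, -127)) = Mul(101, 127) = 12827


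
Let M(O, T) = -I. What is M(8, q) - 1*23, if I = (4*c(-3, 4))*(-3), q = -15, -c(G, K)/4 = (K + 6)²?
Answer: -4823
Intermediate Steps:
c(G, K) = -4*(6 + K)² (c(G, K) = -4*(K + 6)² = -4*(6 + K)²)
I = 4800 (I = (4*(-4*(6 + 4)²))*(-3) = (4*(-4*10²))*(-3) = (4*(-4*100))*(-3) = (4*(-400))*(-3) = -1600*(-3) = 4800)
M(O, T) = -4800 (M(O, T) = -1*4800 = -4800)
M(8, q) - 1*23 = -4800 - 1*23 = -4800 - 23 = -4823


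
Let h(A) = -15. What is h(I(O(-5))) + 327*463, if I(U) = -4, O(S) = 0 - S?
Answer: 151386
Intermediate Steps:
O(S) = -S
h(I(O(-5))) + 327*463 = -15 + 327*463 = -15 + 151401 = 151386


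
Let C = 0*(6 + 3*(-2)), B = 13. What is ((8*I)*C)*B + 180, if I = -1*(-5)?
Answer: 180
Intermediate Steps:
C = 0 (C = 0*(6 - 6) = 0*0 = 0)
I = 5
((8*I)*C)*B + 180 = ((8*5)*0)*13 + 180 = (40*0)*13 + 180 = 0*13 + 180 = 0 + 180 = 180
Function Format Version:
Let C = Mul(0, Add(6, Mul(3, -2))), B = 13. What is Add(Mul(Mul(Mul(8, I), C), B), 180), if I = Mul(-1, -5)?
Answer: 180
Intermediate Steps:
C = 0 (C = Mul(0, Add(6, -6)) = Mul(0, 0) = 0)
I = 5
Add(Mul(Mul(Mul(8, I), C), B), 180) = Add(Mul(Mul(Mul(8, 5), 0), 13), 180) = Add(Mul(Mul(40, 0), 13), 180) = Add(Mul(0, 13), 180) = Add(0, 180) = 180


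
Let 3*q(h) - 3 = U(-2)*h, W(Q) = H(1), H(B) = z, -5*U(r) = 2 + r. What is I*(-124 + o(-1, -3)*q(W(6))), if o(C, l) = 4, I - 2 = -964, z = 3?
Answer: 115440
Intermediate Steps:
U(r) = -⅖ - r/5 (U(r) = -(2 + r)/5 = -⅖ - r/5)
I = -962 (I = 2 - 964 = -962)
H(B) = 3
W(Q) = 3
q(h) = 1 (q(h) = 1 + ((-⅖ - ⅕*(-2))*h)/3 = 1 + ((-⅖ + ⅖)*h)/3 = 1 + (0*h)/3 = 1 + (⅓)*0 = 1 + 0 = 1)
I*(-124 + o(-1, -3)*q(W(6))) = -962*(-124 + 4*1) = -962*(-124 + 4) = -962*(-120) = 115440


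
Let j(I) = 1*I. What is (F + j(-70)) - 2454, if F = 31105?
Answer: 28581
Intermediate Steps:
j(I) = I
(F + j(-70)) - 2454 = (31105 - 70) - 2454 = 31035 - 2454 = 28581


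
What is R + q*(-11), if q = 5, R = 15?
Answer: -40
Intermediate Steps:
R + q*(-11) = 15 + 5*(-11) = 15 - 55 = -40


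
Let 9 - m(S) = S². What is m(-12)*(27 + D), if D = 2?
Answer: -3915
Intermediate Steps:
m(S) = 9 - S²
m(-12)*(27 + D) = (9 - 1*(-12)²)*(27 + 2) = (9 - 1*144)*29 = (9 - 144)*29 = -135*29 = -3915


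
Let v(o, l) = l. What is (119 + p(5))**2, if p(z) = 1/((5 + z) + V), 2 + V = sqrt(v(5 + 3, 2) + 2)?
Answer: 1418481/100 ≈ 14185.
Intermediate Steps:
V = 0 (V = -2 + sqrt(2 + 2) = -2 + sqrt(4) = -2 + 2 = 0)
p(z) = 1/(5 + z) (p(z) = 1/((5 + z) + 0) = 1/(5 + z))
(119 + p(5))**2 = (119 + 1/(5 + 5))**2 = (119 + 1/10)**2 = (1191/10)**2 = 1418481/100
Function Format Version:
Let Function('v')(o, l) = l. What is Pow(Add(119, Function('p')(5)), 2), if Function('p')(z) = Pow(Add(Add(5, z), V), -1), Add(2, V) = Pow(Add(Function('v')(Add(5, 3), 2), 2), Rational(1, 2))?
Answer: Rational(1418481, 100) ≈ 14185.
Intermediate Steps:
V = 0 (V = Add(-2, Pow(Add(2, 2), Rational(1, 2))) = Add(-2, Pow(4, Rational(1, 2))) = Add(-2, 2) = 0)
Function('p')(z) = Pow(Add(5, z), -1) (Function('p')(z) = Pow(Add(Add(5, z), 0), -1) = Pow(Add(5, z), -1))
Pow(Add(119, Function('p')(5)), 2) = Pow(Add(119, Pow(Add(5, 5), -1)), 2) = Pow(Add(119, Pow(10, -1)), 2) = Pow(Add(119, Rational(1, 10)), 2) = Pow(Rational(1191, 10), 2) = Rational(1418481, 100)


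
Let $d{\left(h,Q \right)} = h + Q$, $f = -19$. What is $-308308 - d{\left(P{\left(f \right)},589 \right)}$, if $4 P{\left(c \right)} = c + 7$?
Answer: $-308894$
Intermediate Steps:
$P{\left(c \right)} = \frac{7}{4} + \frac{c}{4}$ ($P{\left(c \right)} = \frac{c + 7}{4} = \frac{7 + c}{4} = \frac{7}{4} + \frac{c}{4}$)
$d{\left(h,Q \right)} = Q + h$
$-308308 - d{\left(P{\left(f \right)},589 \right)} = -308308 - \left(589 + \left(\frac{7}{4} + \frac{1}{4} \left(-19\right)\right)\right) = -308308 - \left(589 + \left(\frac{7}{4} - \frac{19}{4}\right)\right) = -308308 - \left(589 - 3\right) = -308308 - 586 = -308894$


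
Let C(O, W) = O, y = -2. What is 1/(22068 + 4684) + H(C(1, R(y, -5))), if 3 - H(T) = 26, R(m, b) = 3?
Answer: -615295/26752 ≈ -23.000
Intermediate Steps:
H(T) = -23 (H(T) = 3 - 1*26 = 3 - 26 = -23)
1/(22068 + 4684) + H(C(1, R(y, -5))) = 1/(22068 + 4684) - 23 = 1/26752 - 23 = -615295/26752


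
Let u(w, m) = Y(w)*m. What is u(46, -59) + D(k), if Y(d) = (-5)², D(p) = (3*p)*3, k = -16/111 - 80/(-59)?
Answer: -3196117/2183 ≈ -1464.1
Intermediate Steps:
k = 7936/6549 (k = -16*1/111 - 80*(-1/59) = -16/111 + 80/59 = 7936/6549 ≈ 1.2118)
D(p) = 9*p
Y(d) = 25
u(w, m) = 25*m
u(46, -59) + D(k) = 25*(-59) + 9*(7936/6549) = -1475 + 23808/2183 = -3196117/2183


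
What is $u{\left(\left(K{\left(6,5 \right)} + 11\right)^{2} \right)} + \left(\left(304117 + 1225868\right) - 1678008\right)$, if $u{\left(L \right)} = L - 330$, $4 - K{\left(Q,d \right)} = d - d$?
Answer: $-148128$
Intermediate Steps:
$K{\left(Q,d \right)} = 4$ ($K{\left(Q,d \right)} = 4 - \left(d - d\right) = 4 - 0 = 4 + 0 = 4$)
$u{\left(L \right)} = -330 + L$
$u{\left(\left(K{\left(6,5 \right)} + 11\right)^{2} \right)} + \left(\left(304117 + 1225868\right) - 1678008\right) = \left(-330 + \left(4 + 11\right)^{2}\right) + \left(\left(304117 + 1225868\right) - 1678008\right) = \left(-330 + 15^{2}\right) + \left(1529985 - 1678008\right) = \left(-330 + 225\right) - 148023 = -105 - 148023 = -148128$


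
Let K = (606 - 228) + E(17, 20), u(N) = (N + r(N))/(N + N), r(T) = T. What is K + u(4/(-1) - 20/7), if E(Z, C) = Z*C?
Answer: 719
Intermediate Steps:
E(Z, C) = C*Z
u(N) = 1 (u(N) = (N + N)/(N + N) = (2*N)/((2*N)) = (2*N)*(1/(2*N)) = 1)
K = 718 (K = (606 - 228) + 20*17 = 378 + 340 = 718)
K + u(4/(-1) - 20/7) = 718 + 1 = 719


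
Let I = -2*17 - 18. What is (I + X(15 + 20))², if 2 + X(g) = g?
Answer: 361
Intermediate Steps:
I = -52 (I = -34 - 18 = -52)
X(g) = -2 + g
(I + X(15 + 20))² = (-52 + (-2 + (15 + 20)))² = (-52 + (-2 + 35))² = (-52 + 33)² = (-19)² = 361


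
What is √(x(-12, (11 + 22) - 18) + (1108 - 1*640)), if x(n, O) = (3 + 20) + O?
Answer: √506 ≈ 22.494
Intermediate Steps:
x(n, O) = 23 + O
√(x(-12, (11 + 22) - 18) + (1108 - 1*640)) = √((23 + ((11 + 22) - 18)) + (1108 - 1*640)) = √((23 + (33 - 18)) + (1108 - 640)) = √((23 + 15) + 468) = √(38 + 468) = √506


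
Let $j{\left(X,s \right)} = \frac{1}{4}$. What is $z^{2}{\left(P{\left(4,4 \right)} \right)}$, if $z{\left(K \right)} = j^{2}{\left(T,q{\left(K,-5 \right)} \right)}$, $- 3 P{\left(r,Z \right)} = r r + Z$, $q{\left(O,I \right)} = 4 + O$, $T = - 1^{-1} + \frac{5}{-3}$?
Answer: $\frac{1}{256} \approx 0.0039063$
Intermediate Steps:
$T = - \frac{8}{3}$ ($T = \left(-1\right) 1 + 5 \left(- \frac{1}{3}\right) = -1 - \frac{5}{3} = - \frac{8}{3} \approx -2.6667$)
$P{\left(r,Z \right)} = - \frac{Z}{3} - \frac{r^{2}}{3}$ ($P{\left(r,Z \right)} = - \frac{r r + Z}{3} = - \frac{r^{2} + Z}{3} = - \frac{Z + r^{2}}{3} = - \frac{Z}{3} - \frac{r^{2}}{3}$)
$j{\left(X,s \right)} = \frac{1}{4}$
$z{\left(K \right)} = \frac{1}{16}$ ($z{\left(K \right)} = \left(\frac{1}{4}\right)^{2} = \frac{1}{16}$)
$z^{2}{\left(P{\left(4,4 \right)} \right)} = \left(\frac{1}{16}\right)^{2} = \frac{1}{256}$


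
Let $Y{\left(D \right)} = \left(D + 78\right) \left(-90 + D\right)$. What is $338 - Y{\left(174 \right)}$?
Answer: $-20830$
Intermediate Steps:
$Y{\left(D \right)} = \left(-90 + D\right) \left(78 + D\right)$ ($Y{\left(D \right)} = \left(78 + D\right) \left(-90 + D\right) = \left(-90 + D\right) \left(78 + D\right)$)
$338 - Y{\left(174 \right)} = 338 - \left(-7020 + 174^{2} - 2088\right) = 338 - \left(-7020 + 30276 - 2088\right) = 338 - 21168 = -20830$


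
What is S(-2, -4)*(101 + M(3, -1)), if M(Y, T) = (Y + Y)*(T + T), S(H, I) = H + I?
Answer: -534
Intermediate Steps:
M(Y, T) = 4*T*Y (M(Y, T) = (2*Y)*(2*T) = 4*T*Y)
S(-2, -4)*(101 + M(3, -1)) = (-2 - 4)*(101 + 4*(-1)*3) = -6*(101 - 12) = -6*89 = -534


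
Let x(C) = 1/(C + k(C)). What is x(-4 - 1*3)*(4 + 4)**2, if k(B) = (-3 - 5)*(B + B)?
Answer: 64/105 ≈ 0.60952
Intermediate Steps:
k(B) = -16*B
x(C) = -1/(15*C) (x(C) = 1/(C - 16*C) = 1/(-15*C) = -1/(15*C))
x(-4 - 1*3)*(4 + 4)**2 = (-1/(15*(-4 - 1*3)))*(4 + 4)**2 = -1/(15*(-4 - 3))*8**2 = -1/15/(-7)*64 = -1/15*(-1/7)*64 = (1/105)*64 = 64/105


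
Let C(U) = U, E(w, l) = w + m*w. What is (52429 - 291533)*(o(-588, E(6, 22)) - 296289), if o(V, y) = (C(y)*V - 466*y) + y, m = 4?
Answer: 78397180416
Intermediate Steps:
E(w, l) = 5*w (E(w, l) = w + 4*w = 5*w)
o(V, y) = -465*y + V*y (o(V, y) = (y*V - 466*y) + y = (V*y - 466*y) + y = (-466*y + V*y) + y = -465*y + V*y)
(52429 - 291533)*(o(-588, E(6, 22)) - 296289) = (52429 - 291533)*((5*6)*(-465 - 588) - 296289) = -239104*(30*(-1053) - 296289) = -239104*(-31590 - 296289) = -239104*(-327879) = 78397180416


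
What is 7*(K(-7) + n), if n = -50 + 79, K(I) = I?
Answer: 154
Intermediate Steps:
n = 29
7*(K(-7) + n) = 7*(-7 + 29) = 7*22 = 154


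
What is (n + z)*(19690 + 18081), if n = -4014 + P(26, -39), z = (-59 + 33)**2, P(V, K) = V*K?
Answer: -164379392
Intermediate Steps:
P(V, K) = K*V
z = 676 (z = (-26)**2 = 676)
n = -5028 (n = -4014 - 39*26 = -4014 - 1014 = -5028)
(n + z)*(19690 + 18081) = (-5028 + 676)*(19690 + 18081) = -4352*37771 = -164379392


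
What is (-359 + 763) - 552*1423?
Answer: -785092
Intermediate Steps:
(-359 + 763) - 552*1423 = 404 - 785496 = -785092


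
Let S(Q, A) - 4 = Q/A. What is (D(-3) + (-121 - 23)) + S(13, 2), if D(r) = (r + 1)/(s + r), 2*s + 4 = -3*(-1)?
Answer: -1861/14 ≈ -132.93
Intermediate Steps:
s = -½ (s = -2 + (-3*(-1))/2 = -2 + (½)*3 = -2 + 3/2 = -½ ≈ -0.50000)
S(Q, A) = 4 + Q/A
D(r) = (1 + r)/(-½ + r) (D(r) = (r + 1)/(-½ + r) = (1 + r)/(-½ + r))
(D(-3) + (-121 - 23)) + S(13, 2) = (2*(1 - 3)/(-1 + 2*(-3)) + (-121 - 23)) + (4 + 13/2) = (2*(-2)/(-1 - 6) - 144) + (4 + 13*(½)) = (2*(-2)/(-7) - 144) + (4 + 13/2) = (2*(-⅐)*(-2) - 144) + 21/2 = (4/7 - 144) + 21/2 = -1004/7 + 21/2 = -1861/14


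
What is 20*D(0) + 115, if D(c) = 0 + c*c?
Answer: 115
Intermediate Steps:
D(c) = c² (D(c) = 0 + c² = c²)
20*D(0) + 115 = 20*0² + 115 = 20*0 + 115 = 0 + 115 = 115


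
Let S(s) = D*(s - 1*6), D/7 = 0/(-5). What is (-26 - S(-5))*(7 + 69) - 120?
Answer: -2096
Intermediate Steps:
D = 0 (D = 7*(0/(-5)) = 7*(0*(-1/5)) = 7*0 = 0)
S(s) = 0 (S(s) = 0*(s - 1*6) = 0*(s - 6) = 0*(-6 + s) = 0)
(-26 - S(-5))*(7 + 69) - 120 = (-26 - 1*0)*(7 + 69) - 120 = (-26 + 0)*76 - 120 = -26*76 - 120 = -1976 - 120 = -2096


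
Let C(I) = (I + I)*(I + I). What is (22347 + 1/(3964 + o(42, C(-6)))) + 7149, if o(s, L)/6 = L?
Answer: 142406689/4828 ≈ 29496.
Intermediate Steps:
C(I) = 4*I**2 (C(I) = (2*I)*(2*I) = 4*I**2)
o(s, L) = 6*L
(22347 + 1/(3964 + o(42, C(-6)))) + 7149 = (22347 + 1/(3964 + 6*(4*(-6)**2))) + 7149 = (22347 + 1/(3964 + 6*(4*36))) + 7149 = (22347 + 1/(3964 + 6*144)) + 7149 = (22347 + 1/(3964 + 864)) + 7149 = (22347 + 1/4828) + 7149 = 107891317/4828 + 7149 = 142406689/4828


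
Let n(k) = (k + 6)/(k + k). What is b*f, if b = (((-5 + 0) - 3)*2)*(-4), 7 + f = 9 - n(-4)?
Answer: 144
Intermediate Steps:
n(k) = (6 + k)/(2*k) (n(k) = (6 + k)/((2*k)) = (6 + k)*(1/(2*k)) = (6 + k)/(2*k))
f = 9/4 (f = -7 + (9 - (6 - 4)/(2*(-4))) = -7 + (9 - (-1)*2/(2*4)) = -7 + (9 - 1*(-¼)) = -7 + (9 + ¼) = -7 + 37/4 = 9/4 ≈ 2.2500)
b = 64 (b = ((-5 - 3)*2)*(-4) = -8*2*(-4) = -16*(-4) = 64)
b*f = 64*(9/4) = 144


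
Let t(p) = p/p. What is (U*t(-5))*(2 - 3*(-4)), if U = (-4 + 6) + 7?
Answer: 126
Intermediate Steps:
t(p) = 1
U = 9 (U = 2 + 7 = 9)
(U*t(-5))*(2 - 3*(-4)) = (9*1)*(2 - 3*(-4)) = 9*(2 + 12) = 9*14 = 126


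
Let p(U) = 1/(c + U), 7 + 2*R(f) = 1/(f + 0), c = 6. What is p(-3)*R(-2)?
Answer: -5/4 ≈ -1.2500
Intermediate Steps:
R(f) = -7/2 + 1/(2*f) (R(f) = -7/2 + 1/(2*(f + 0)) = -7/2 + 1/(2*f))
p(U) = 1/(6 + U)
p(-3)*R(-2) = ((½)*(1 - 7*(-2))/(-2))/(6 - 3) = ((½)*(-½)*(1 + 14))/3 = ((½)*(-½)*15)/3 = (⅓)*(-15/4) = -5/4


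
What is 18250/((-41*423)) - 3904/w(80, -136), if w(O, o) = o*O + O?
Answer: -898562/1300725 ≈ -0.69082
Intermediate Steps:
w(O, o) = O + O*o (w(O, o) = O*o + O = O + O*o)
18250/((-41*423)) - 3904/w(80, -136) = 18250/((-41*423)) - 3904*1/(80*(1 - 136)) = 18250/(-17343) - 3904/(80*(-135)) = 18250*(-1/17343) - 3904/(-10800) = -18250/17343 - 3904*(-1/10800) = -18250/17343 + 244/675 = -898562/1300725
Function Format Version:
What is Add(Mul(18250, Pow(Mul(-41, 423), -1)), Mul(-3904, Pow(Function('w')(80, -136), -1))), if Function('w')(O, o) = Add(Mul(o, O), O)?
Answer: Rational(-898562, 1300725) ≈ -0.69082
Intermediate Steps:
Function('w')(O, o) = Add(O, Mul(O, o)) (Function('w')(O, o) = Add(Mul(O, o), O) = Add(O, Mul(O, o)))
Add(Mul(18250, Pow(Mul(-41, 423), -1)), Mul(-3904, Pow(Function('w')(80, -136), -1))) = Add(Mul(18250, Pow(Mul(-41, 423), -1)), Mul(-3904, Pow(Mul(80, Add(1, -136)), -1))) = Add(Mul(18250, Pow(-17343, -1)), Mul(-3904, Pow(Mul(80, -135), -1))) = Add(Mul(18250, Rational(-1, 17343)), Mul(-3904, Pow(-10800, -1))) = Add(Rational(-18250, 17343), Mul(-3904, Rational(-1, 10800))) = Add(Rational(-18250, 17343), Rational(244, 675)) = Rational(-898562, 1300725)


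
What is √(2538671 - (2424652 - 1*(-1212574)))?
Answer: I*√1098555 ≈ 1048.1*I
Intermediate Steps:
√(2538671 - (2424652 - 1*(-1212574))) = √(2538671 - (2424652 + 1212574)) = √(2538671 - 1*3637226) = √(2538671 - 3637226) = √(-1098555) = I*√1098555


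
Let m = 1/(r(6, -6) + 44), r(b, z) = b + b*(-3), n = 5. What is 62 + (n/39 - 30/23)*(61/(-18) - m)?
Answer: 17056007/258336 ≈ 66.023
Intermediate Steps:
r(b, z) = -2*b (r(b, z) = b - 3*b = -2*b)
m = 1/32 (m = 1/(-2*6 + 44) = 1/(-12 + 44) = 1/32 ≈ 0.031250)
62 + (n/39 - 30/23)*(61/(-18) - m) = 62 + (5/39 - 30/23)*(61/(-18) - 1*1/32) = 62 + (5*(1/39) - 30*1/23)*(61*(-1/18) - 1/32) = 62 + (5/39 - 30/23)*(-61/18 - 1/32) = 62 - 1055/897*(-985/288) = 62 + 1039175/258336 = 17056007/258336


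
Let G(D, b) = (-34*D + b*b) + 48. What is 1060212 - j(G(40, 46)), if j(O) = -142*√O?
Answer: 1060212 + 284*√201 ≈ 1.0642e+6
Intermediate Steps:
G(D, b) = 48 + b² - 34*D (G(D, b) = (-34*D + b²) + 48 = (b² - 34*D) + 48 = 48 + b² - 34*D)
1060212 - j(G(40, 46)) = 1060212 - (-142)*√(48 + 46² - 34*40) = 1060212 - (-142)*√(48 + 2116 - 1360) = 1060212 - (-142)*√804 = 1060212 - (-142)*2*√201 = 1060212 - (-284)*√201 = 1060212 + 284*√201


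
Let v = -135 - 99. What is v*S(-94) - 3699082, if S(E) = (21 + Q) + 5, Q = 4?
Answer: -3706102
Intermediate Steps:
v = -234
S(E) = 30 (S(E) = (21 + 4) + 5 = 25 + 5 = 30)
v*S(-94) - 3699082 = -234*30 - 3699082 = -7020 - 3699082 = -3706102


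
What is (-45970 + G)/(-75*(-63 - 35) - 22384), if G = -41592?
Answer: 43781/7517 ≈ 5.8243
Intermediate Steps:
(-45970 + G)/(-75*(-63 - 35) - 22384) = (-45970 - 41592)/(-75*(-63 - 35) - 22384) = -87562/(-75*(-98) - 22384) = -87562/(7350 - 22384) = -87562/(-15034) = -87562*(-1/15034) = 43781/7517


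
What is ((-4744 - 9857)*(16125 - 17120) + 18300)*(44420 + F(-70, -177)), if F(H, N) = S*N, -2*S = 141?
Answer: 1655324732115/2 ≈ 8.2766e+11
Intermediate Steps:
S = -141/2 (S = -1/2*141 = -141/2 ≈ -70.500)
F(H, N) = -141*N/2
((-4744 - 9857)*(16125 - 17120) + 18300)*(44420 + F(-70, -177)) = ((-4744 - 9857)*(16125 - 17120) + 18300)*(44420 - 141/2*(-177)) = (-14601*(-995) + 18300)*(44420 + 24957/2) = (14527995 + 18300)*(113797/2) = 14546295*(113797/2) = 1655324732115/2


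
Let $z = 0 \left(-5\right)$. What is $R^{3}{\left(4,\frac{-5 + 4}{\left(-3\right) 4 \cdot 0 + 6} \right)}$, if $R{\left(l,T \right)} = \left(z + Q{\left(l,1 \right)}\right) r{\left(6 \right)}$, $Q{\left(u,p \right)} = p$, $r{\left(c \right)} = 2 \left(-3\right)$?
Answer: $-216$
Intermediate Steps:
$r{\left(c \right)} = -6$
$z = 0$
$R{\left(l,T \right)} = -6$ ($R{\left(l,T \right)} = \left(0 + 1\right) \left(-6\right) = 1 \left(-6\right) = -6$)
$R^{3}{\left(4,\frac{-5 + 4}{\left(-3\right) 4 \cdot 0 + 6} \right)} = \left(-6\right)^{3} = -216$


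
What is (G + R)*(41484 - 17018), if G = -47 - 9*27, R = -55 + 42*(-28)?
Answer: -37212786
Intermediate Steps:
R = -1231 (R = -55 - 1176 = -1231)
G = -290 (G = -47 - 243 = -290)
(G + R)*(41484 - 17018) = (-290 - 1231)*(41484 - 17018) = -1521*24466 = -37212786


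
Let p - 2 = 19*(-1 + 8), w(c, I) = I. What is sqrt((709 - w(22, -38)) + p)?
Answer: 21*sqrt(2) ≈ 29.698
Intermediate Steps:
p = 135 (p = 2 + 19*(-1 + 8) = 2 + 19*7 = 2 + 133 = 135)
sqrt((709 - w(22, -38)) + p) = sqrt((709 - 1*(-38)) + 135) = sqrt((709 + 38) + 135) = sqrt(747 + 135) = sqrt(882) = 21*sqrt(2)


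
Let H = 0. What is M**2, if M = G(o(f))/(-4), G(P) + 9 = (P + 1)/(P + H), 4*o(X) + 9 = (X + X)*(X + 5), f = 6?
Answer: 60025/15129 ≈ 3.9675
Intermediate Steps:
o(X) = -9/4 + X*(5 + X)/2 (o(X) = -9/4 + ((X + X)*(X + 5))/4 = -9/4 + ((2*X)*(5 + X))/4 = -9/4 + (2*X*(5 + X))/4 = -9/4 + X*(5 + X)/2)
G(P) = -9 + (1 + P)/P (G(P) = -9 + (P + 1)/(P + 0) = -9 + (1 + P)/P)
M = 245/123 (M = (-8 + 1/(-9/4 + (1/2)*6**2 + (5/2)*6))/(-4) = -(-8 + 1/(-9/4 + (1/2)*36 + 15))/4 = -(-8 + 1/(-9/4 + 18 + 15))/4 = -(-8 + 1/(123/4))/4 = -(-8 + 4/123)/4 = -1/4*(-980/123) = 245/123 ≈ 1.9919)
M**2 = (245/123)**2 = 60025/15129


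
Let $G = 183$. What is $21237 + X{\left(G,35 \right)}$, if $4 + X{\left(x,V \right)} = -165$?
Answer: $21068$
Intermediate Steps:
$X{\left(x,V \right)} = -169$ ($X{\left(x,V \right)} = -4 - 165 = -169$)
$21237 + X{\left(G,35 \right)} = 21237 - 169 = 21068$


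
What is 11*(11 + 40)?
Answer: 561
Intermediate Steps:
11*(11 + 40) = 11*51 = 561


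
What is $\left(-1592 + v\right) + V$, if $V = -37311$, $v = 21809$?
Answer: $-17094$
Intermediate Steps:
$\left(-1592 + v\right) + V = \left(-1592 + 21809\right) - 37311 = 20217 - 37311 = -17094$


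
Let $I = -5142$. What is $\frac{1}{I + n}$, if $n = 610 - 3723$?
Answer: $- \frac{1}{8255} \approx -0.00012114$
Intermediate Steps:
$n = -3113$ ($n = 610 - 3723 = -3113$)
$\frac{1}{I + n} = \frac{1}{-5142 - 3113} = \frac{1}{-8255} = - \frac{1}{8255}$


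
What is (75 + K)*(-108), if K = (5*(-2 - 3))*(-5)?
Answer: -21600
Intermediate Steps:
K = 125 (K = (5*(-5))*(-5) = -25*(-5) = 125)
(75 + K)*(-108) = (75 + 125)*(-108) = 200*(-108) = -21600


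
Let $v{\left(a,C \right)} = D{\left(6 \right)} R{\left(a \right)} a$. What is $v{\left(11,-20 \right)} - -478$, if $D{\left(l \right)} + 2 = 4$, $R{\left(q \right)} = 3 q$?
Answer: $1204$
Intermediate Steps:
$D{\left(l \right)} = 2$ ($D{\left(l \right)} = -2 + 4 = 2$)
$v{\left(a,C \right)} = 6 a^{2}$ ($v{\left(a,C \right)} = 2 \cdot 3 a a = 6 a a = 6 a^{2}$)
$v{\left(11,-20 \right)} - -478 = 6 \cdot 11^{2} - -478 = 6 \cdot 121 + 478 = 726 + 478 = 1204$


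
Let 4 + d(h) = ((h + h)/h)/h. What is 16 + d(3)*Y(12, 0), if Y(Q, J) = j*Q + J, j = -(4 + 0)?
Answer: 176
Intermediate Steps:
j = -4 (j = -1*4 = -4)
Y(Q, J) = J - 4*Q (Y(Q, J) = -4*Q + J = J - 4*Q)
d(h) = -4 + 2/h (d(h) = -4 + ((h + h)/h)/h = -4 + ((2*h)/h)/h = -4 + 2/h)
16 + d(3)*Y(12, 0) = 16 + (-4 + 2/3)*(0 - 4*12) = 16 + (-4 + 2*(⅓))*(0 - 48) = 16 + (-4 + ⅔)*(-48) = 16 - 10/3*(-48) = 16 + 160 = 176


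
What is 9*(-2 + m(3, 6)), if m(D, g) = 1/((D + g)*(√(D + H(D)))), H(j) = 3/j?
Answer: -35/2 ≈ -17.500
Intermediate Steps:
m(D, g) = 1/((D + g)*√(D + 3/D)) (m(D, g) = 1/((D + g)*(√(D + 3/D))) = 1/((D + g)*√(D + 3/D)))
9*(-2 + m(3, 6)) = 9*(-2 + 1/(√((3 + 3²)/3)*(3 + 6))) = 9*(-2 + 1/(√((3 + 9)/3)*9)) = 9*(-2 + (⅑)/√((⅓)*12)) = 9*(-2 + (⅑)/√4) = 9*(-2 + (½)*(⅑)) = 9*(-2 + 1/18) = 9*(-35/18) = -35/2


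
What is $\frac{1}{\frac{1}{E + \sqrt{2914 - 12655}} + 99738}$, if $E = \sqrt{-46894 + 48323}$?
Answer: $\frac{1}{99738 + \frac{1}{\sqrt{1429} + i \sqrt{9741}}} \approx 1.0026 \cdot 10^{-5} + 9.0 \cdot 10^{-13} i$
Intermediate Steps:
$E = \sqrt{1429} \approx 37.802$
$\frac{1}{\frac{1}{E + \sqrt{2914 - 12655}} + 99738} = \frac{1}{\frac{1}{\sqrt{1429} + \sqrt{2914 - 12655}} + 99738} = \frac{1}{\frac{1}{\sqrt{1429} + \sqrt{-9741}} + 99738} = \frac{1}{\frac{1}{\sqrt{1429} + i \sqrt{9741}} + 99738} = \frac{1}{99738 + \frac{1}{\sqrt{1429} + i \sqrt{9741}}}$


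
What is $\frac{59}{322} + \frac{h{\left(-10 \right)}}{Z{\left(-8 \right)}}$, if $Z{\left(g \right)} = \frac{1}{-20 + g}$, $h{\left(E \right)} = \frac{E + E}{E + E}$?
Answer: $- \frac{8957}{322} \approx -27.817$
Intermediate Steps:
$h{\left(E \right)} = 1$ ($h{\left(E \right)} = \frac{2 E}{2 E} = 2 E \frac{1}{2 E} = 1$)
$\frac{59}{322} + \frac{h{\left(-10 \right)}}{Z{\left(-8 \right)}} = \frac{59}{322} + 1 \frac{1}{\frac{1}{-20 - 8}} = 59 \cdot \frac{1}{322} + 1 \frac{1}{\frac{1}{-28}} = \frac{59}{322} + 1 \frac{1}{- \frac{1}{28}} = \frac{59}{322} + 1 \left(-28\right) = \frac{59}{322} - 28 = - \frac{8957}{322}$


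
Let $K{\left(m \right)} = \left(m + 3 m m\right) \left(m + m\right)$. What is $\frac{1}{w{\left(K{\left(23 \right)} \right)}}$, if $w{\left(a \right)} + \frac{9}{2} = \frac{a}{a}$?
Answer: $- \frac{2}{7} \approx -0.28571$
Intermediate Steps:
$K{\left(m \right)} = 2 m \left(m + 3 m^{2}\right)$ ($K{\left(m \right)} = \left(m + 3 m^{2}\right) 2 m = 2 m \left(m + 3 m^{2}\right)$)
$w{\left(a \right)} = - \frac{7}{2}$ ($w{\left(a \right)} = - \frac{9}{2} + \frac{a}{a} = - \frac{9}{2} + 1 = - \frac{7}{2}$)
$\frac{1}{w{\left(K{\left(23 \right)} \right)}} = \frac{1}{- \frac{7}{2}} = - \frac{2}{7}$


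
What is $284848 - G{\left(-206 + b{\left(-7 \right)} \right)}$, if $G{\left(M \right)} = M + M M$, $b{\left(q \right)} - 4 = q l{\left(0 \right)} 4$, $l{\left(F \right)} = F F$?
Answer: $244246$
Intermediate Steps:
$l{\left(F \right)} = F^{2}$
$b{\left(q \right)} = 4$ ($b{\left(q \right)} = 4 + q 0^{2} \cdot 4 = 4 + q 0 \cdot 4 = 4 + 0 \cdot 4 = 4 + 0 = 4$)
$G{\left(M \right)} = M + M^{2}$
$284848 - G{\left(-206 + b{\left(-7 \right)} \right)} = 284848 - \left(-206 + 4\right) \left(1 + \left(-206 + 4\right)\right) = 284848 - - 202 \left(1 - 202\right) = 284848 - \left(-202\right) \left(-201\right) = 284848 - 40602 = 244246$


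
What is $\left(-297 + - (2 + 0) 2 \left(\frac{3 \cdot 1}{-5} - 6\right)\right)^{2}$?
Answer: $\frac{1830609}{25} \approx 73224.0$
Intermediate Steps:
$\left(-297 + - (2 + 0) 2 \left(\frac{3 \cdot 1}{-5} - 6\right)\right)^{2} = \left(-297 + \left(-1\right) 2 \cdot 2 \left(3 \left(- \frac{1}{5}\right) - 6\right)\right)^{2} = \left(-297 + \left(-2\right) 2 \left(- \frac{3}{5} - 6\right)\right)^{2} = \left(-297 - - \frac{132}{5}\right)^{2} = \left(-297 + \frac{132}{5}\right)^{2} = \left(- \frac{1353}{5}\right)^{2} = \frac{1830609}{25}$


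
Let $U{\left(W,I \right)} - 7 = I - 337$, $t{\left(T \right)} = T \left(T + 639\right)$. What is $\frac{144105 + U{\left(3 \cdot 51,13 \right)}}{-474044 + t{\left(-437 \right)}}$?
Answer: $- \frac{71894}{281159} \approx -0.25571$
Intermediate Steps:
$t{\left(T \right)} = T \left(639 + T\right)$
$U{\left(W,I \right)} = -330 + I$ ($U{\left(W,I \right)} = 7 + \left(I - 337\right) = 7 + \left(-337 + I\right) = -330 + I$)
$\frac{144105 + U{\left(3 \cdot 51,13 \right)}}{-474044 + t{\left(-437 \right)}} = \frac{144105 + \left(-330 + 13\right)}{-474044 - 437 \left(639 - 437\right)} = \frac{144105 - 317}{-474044 - 88274} = \frac{143788}{-474044 - 88274} = \frac{143788}{-562318} = 143788 \left(- \frac{1}{562318}\right) = - \frac{71894}{281159}$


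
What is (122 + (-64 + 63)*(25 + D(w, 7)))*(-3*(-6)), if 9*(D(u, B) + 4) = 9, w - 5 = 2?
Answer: 1800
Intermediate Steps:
w = 7 (w = 5 + 2 = 7)
D(u, B) = -3 (D(u, B) = -4 + (⅑)*9 = -4 + 1 = -3)
(122 + (-64 + 63)*(25 + D(w, 7)))*(-3*(-6)) = (122 + (-64 + 63)*(25 - 3))*(-3*(-6)) = (122 - 1*22)*18 = (122 - 22)*18 = 100*18 = 1800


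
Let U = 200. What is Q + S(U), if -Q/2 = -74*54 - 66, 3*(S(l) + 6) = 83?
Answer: 24437/3 ≈ 8145.7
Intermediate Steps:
S(l) = 65/3 (S(l) = -6 + (1/3)*83 = -6 + 83/3 = 65/3)
Q = 8124 (Q = -2*(-74*54 - 66) = -2*(-3996 - 66) = -2*(-4062) = 8124)
Q + S(U) = 8124 + 65/3 = 24437/3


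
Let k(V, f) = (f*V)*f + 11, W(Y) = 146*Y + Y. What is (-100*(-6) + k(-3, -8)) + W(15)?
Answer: 2624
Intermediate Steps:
W(Y) = 147*Y
k(V, f) = 11 + V*f² (k(V, f) = (V*f)*f + 11 = V*f² + 11 = 11 + V*f²)
(-100*(-6) + k(-3, -8)) + W(15) = (-100*(-6) + (11 - 3*(-8)²)) + 147*15 = (600 + (11 - 3*64)) + 2205 = (600 + (11 - 192)) + 2205 = (600 - 181) + 2205 = 419 + 2205 = 2624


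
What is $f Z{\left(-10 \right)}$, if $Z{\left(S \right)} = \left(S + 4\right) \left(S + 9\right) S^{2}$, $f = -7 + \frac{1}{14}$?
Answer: $- \frac{29100}{7} \approx -4157.1$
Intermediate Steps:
$f = - \frac{97}{14}$ ($f = -7 + \frac{1}{14} = - \frac{97}{14} \approx -6.9286$)
$Z{\left(S \right)} = S^{2} \left(4 + S\right) \left(9 + S\right)$ ($Z{\left(S \right)} = \left(4 + S\right) \left(9 + S\right) S^{2} = S^{2} \left(4 + S\right) \left(9 + S\right)$)
$f Z{\left(-10 \right)} = - \frac{97 \left(-10\right)^{2} \left(36 + \left(-10\right)^{2} + 13 \left(-10\right)\right)}{14} = - \frac{97 \cdot 100 \left(36 + 100 - 130\right)}{14} = - \frac{97 \cdot 100 \cdot 6}{14} = \left(- \frac{97}{14}\right) 600 = - \frac{29100}{7}$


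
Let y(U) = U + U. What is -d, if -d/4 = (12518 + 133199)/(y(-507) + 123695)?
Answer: 44836/9437 ≈ 4.7511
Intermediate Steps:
y(U) = 2*U
d = -44836/9437 (d = -4*(12518 + 133199)/(2*(-507) + 123695) = -582868/(-1014 + 123695) = -582868/122681 = -4*11209/9437 = -44836/9437 ≈ -4.7511)
-d = -1*(-44836/9437) = 44836/9437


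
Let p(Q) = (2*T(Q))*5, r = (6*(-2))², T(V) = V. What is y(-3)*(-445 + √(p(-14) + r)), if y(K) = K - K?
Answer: 0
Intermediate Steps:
y(K) = 0
r = 144 (r = (-12)² = 144)
p(Q) = 10*Q (p(Q) = (2*Q)*5 = 10*Q)
y(-3)*(-445 + √(p(-14) + r)) = 0*(-445 + √(10*(-14) + 144)) = 0*(-445 + √(-140 + 144)) = 0*(-445 + √4) = 0*(-445 + 2) = 0*(-443) = 0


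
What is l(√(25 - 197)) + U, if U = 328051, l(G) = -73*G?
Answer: 328051 - 146*I*√43 ≈ 3.2805e+5 - 957.39*I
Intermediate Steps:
l(√(25 - 197)) + U = -73*√(25 - 197) + 328051 = -146*I*√43 + 328051 = 328051 - 146*I*√43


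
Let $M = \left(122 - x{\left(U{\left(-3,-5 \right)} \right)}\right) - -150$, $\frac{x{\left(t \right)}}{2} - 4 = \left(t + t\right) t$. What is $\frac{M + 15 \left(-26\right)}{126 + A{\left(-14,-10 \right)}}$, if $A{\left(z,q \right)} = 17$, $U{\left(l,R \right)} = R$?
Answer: $- \frac{226}{143} \approx -1.5804$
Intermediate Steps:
$x{\left(t \right)} = 8 + 4 t^{2}$ ($x{\left(t \right)} = 8 + 2 \left(t + t\right) t = 8 + 2 \cdot 2 t t = 8 + 2 \cdot 2 t^{2} = 8 + 4 t^{2}$)
$M = 164$ ($M = \left(122 - \left(8 + 4 \left(-5\right)^{2}\right)\right) - -150 = \left(122 - \left(8 + 4 \cdot 25\right)\right) + 150 = \left(122 - \left(8 + 100\right)\right) + 150 = \left(122 - 108\right) + 150 = 14 + 150 = 164$)
$\frac{M + 15 \left(-26\right)}{126 + A{\left(-14,-10 \right)}} = \frac{164 + 15 \left(-26\right)}{126 + 17} = \frac{164 - 390}{143} = \left(-226\right) \frac{1}{143} = - \frac{226}{143}$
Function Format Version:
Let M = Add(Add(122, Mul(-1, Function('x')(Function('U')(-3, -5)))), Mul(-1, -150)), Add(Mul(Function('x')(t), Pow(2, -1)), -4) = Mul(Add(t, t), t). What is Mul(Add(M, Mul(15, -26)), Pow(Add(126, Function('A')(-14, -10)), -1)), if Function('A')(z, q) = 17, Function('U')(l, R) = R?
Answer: Rational(-226, 143) ≈ -1.5804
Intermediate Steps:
Function('x')(t) = Add(8, Mul(4, Pow(t, 2))) (Function('x')(t) = Add(8, Mul(2, Mul(Add(t, t), t))) = Add(8, Mul(2, Mul(Mul(2, t), t))) = Add(8, Mul(2, Mul(2, Pow(t, 2)))) = Add(8, Mul(4, Pow(t, 2))))
M = 164 (M = Add(Add(122, Mul(-1, Add(8, Mul(4, Pow(-5, 2))))), Mul(-1, -150)) = Add(Add(122, Mul(-1, Add(8, Mul(4, 25)))), 150) = Add(Add(122, Mul(-1, Add(8, 100))), 150) = Add(Add(122, Mul(-1, 108)), 150) = Add(Add(122, -108), 150) = Add(14, 150) = 164)
Mul(Add(M, Mul(15, -26)), Pow(Add(126, Function('A')(-14, -10)), -1)) = Mul(Add(164, Mul(15, -26)), Pow(Add(126, 17), -1)) = Mul(Add(164, -390), Pow(143, -1)) = Mul(-226, Rational(1, 143)) = Rational(-226, 143)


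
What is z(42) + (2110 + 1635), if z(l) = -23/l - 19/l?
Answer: 3744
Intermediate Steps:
z(l) = -42/l
z(42) + (2110 + 1635) = -42/42 + (2110 + 1635) = -42*1/42 + 3745 = -1 + 3745 = 3744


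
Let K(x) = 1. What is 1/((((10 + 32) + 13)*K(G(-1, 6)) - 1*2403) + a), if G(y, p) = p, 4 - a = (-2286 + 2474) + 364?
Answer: -1/2896 ≈ -0.00034530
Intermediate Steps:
a = -548 (a = 4 - ((-2286 + 2474) + 364) = 4 - (188 + 364) = 4 - 1*552 = 4 - 552 = -548)
1/((((10 + 32) + 13)*K(G(-1, 6)) - 1*2403) + a) = 1/((((10 + 32) + 13)*1 - 1*2403) - 548) = 1/(((42 + 13)*1 - 2403) - 548) = 1/((55*1 - 2403) - 548) = 1/((55 - 2403) - 548) = 1/(-2348 - 548) = 1/(-2896) = -1/2896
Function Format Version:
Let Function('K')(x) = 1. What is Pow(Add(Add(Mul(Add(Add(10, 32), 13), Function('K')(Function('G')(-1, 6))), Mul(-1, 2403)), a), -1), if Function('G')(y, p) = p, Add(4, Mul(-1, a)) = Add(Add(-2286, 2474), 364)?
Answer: Rational(-1, 2896) ≈ -0.00034530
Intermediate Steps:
a = -548 (a = Add(4, Mul(-1, Add(Add(-2286, 2474), 364))) = Add(4, Mul(-1, Add(188, 364))) = Add(4, Mul(-1, 552)) = Add(4, -552) = -548)
Pow(Add(Add(Mul(Add(Add(10, 32), 13), Function('K')(Function('G')(-1, 6))), Mul(-1, 2403)), a), -1) = Pow(Add(Add(Mul(Add(Add(10, 32), 13), 1), Mul(-1, 2403)), -548), -1) = Pow(Add(Add(Mul(Add(42, 13), 1), -2403), -548), -1) = Pow(Add(Add(Mul(55, 1), -2403), -548), -1) = Pow(Add(Add(55, -2403), -548), -1) = Pow(Add(-2348, -548), -1) = Pow(-2896, -1) = Rational(-1, 2896)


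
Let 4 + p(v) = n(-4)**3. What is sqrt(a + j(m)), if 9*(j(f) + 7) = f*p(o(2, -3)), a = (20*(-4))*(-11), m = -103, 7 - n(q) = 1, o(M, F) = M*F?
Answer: I*sqrt(13979)/3 ≈ 39.411*I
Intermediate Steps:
o(M, F) = F*M
n(q) = 6 (n(q) = 7 - 1*1 = 7 - 1 = 6)
p(v) = 212 (p(v) = -4 + 6**3 = -4 + 216 = 212)
a = 880 (a = -80*(-11) = 880)
j(f) = -7 + 212*f/9 (j(f) = -7 + (f*212)/9 = -7 + (212*f)/9 = -7 + 212*f/9)
sqrt(a + j(m)) = sqrt(880 + (-7 + (212/9)*(-103))) = sqrt(880 + (-7 - 21836/9)) = sqrt(880 - 21899/9) = sqrt(-13979/9) = I*sqrt(13979)/3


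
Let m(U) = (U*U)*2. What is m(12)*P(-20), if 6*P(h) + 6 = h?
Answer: -1248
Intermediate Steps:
m(U) = 2*U² (m(U) = U²*2 = 2*U²)
P(h) = -1 + h/6
m(12)*P(-20) = (2*12²)*(-1 + (⅙)*(-20)) = (2*144)*(-1 - 10/3) = 288*(-13/3) = -1248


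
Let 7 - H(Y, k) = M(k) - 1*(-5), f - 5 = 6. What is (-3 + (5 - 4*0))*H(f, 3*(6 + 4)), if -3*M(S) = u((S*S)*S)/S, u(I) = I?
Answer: 604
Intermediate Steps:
f = 11 (f = 5 + 6 = 11)
M(S) = -S**2/3 (M(S) = -(S*S)*S/(3*S) = -S**2*S/(3*S) = -S**3/(3*S) = -S**2/3)
H(Y, k) = 2 + k**2/3 (H(Y, k) = 7 - (-k**2/3 - 1*(-5)) = 7 - (-k**2/3 + 5) = 7 - (5 - k**2/3) = 7 + (-5 + k**2/3) = 2 + k**2/3)
(-3 + (5 - 4*0))*H(f, 3*(6 + 4)) = (-3 + (5 - 4*0))*(2 + (3*(6 + 4))**2/3) = (-3 + (5 + 0))*(2 + (3*10)**2/3) = (-3 + 5)*(2 + (1/3)*30**2) = 2*(2 + (1/3)*900) = 2*(2 + 300) = 2*302 = 604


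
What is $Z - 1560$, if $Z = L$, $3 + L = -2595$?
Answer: $-4158$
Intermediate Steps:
$L = -2598$ ($L = -3 - 2595 = -2598$)
$Z = -2598$
$Z - 1560 = -2598 - 1560 = -4158$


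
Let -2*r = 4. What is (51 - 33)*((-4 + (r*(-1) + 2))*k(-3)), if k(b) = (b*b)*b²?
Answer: 0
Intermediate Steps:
r = -2 (r = -½*4 = -2)
k(b) = b⁴ (k(b) = b²*b² = b⁴)
(51 - 33)*((-4 + (r*(-1) + 2))*k(-3)) = (51 - 33)*((-4 + (-2*(-1) + 2))*(-3)⁴) = 18*((-4 + (2 + 2))*81) = 18*((-4 + 4)*81) = 18*(0*81) = 18*0 = 0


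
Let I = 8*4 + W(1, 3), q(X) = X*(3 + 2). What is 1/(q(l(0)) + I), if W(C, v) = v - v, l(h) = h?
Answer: 1/32 ≈ 0.031250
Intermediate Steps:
W(C, v) = 0
q(X) = 5*X (q(X) = X*5 = 5*X)
I = 32 (I = 8*4 + 0 = 32 + 0 = 32)
1/(q(l(0)) + I) = 1/(5*0 + 32) = 1/(0 + 32) = 1/32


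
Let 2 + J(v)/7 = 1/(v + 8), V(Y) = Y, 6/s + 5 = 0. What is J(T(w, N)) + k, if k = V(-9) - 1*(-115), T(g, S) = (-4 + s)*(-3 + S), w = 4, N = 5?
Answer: 1069/12 ≈ 89.083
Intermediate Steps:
s = -6/5 (s = 6/(-5 + 0) = 6/(-5) = 6*(-1/5) = -6/5 ≈ -1.2000)
T(g, S) = 78/5 - 26*S/5 (T(g, S) = (-4 - 6/5)*(-3 + S) = -26*(-3 + S)/5 = 78/5 - 26*S/5)
k = 106 (k = -9 - 1*(-115) = -9 + 115 = 106)
J(v) = -14 + 7/(8 + v) (J(v) = -14 + 7/(v + 8) = -14 + 7/(8 + v))
J(T(w, N)) + k = 7*(-15 - 2*(78/5 - 26/5*5))/(8 + (78/5 - 26/5*5)) + 106 = 7*(-15 - 2*(78/5 - 26))/(8 + (78/5 - 26)) + 106 = 7*(-15 - 2*(-52/5))/(8 - 52/5) + 106 = 7*(-15 + 104/5)/(-12/5) + 106 = 7*(-5/12)*(29/5) + 106 = -203/12 + 106 = 1069/12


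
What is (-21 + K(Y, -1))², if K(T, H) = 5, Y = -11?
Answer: 256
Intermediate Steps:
(-21 + K(Y, -1))² = (-21 + 5)² = (-16)² = 256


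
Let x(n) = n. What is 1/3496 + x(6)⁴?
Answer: 4530817/3496 ≈ 1296.0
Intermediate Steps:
1/3496 + x(6)⁴ = 1/3496 + 6⁴ = 1/3496 + 1296 = 4530817/3496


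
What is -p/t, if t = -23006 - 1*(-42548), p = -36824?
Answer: 18412/9771 ≈ 1.8844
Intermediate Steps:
t = 19542 (t = -23006 + 42548 = 19542)
-p/t = -(-36824)/19542 = -1*(-18412/9771) = 18412/9771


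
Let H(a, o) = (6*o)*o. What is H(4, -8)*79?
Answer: 30336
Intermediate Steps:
H(a, o) = 6*o²
H(4, -8)*79 = (6*(-8)²)*79 = (6*64)*79 = 384*79 = 30336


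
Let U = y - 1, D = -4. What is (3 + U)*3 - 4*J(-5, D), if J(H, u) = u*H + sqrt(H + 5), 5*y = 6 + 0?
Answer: -352/5 ≈ -70.400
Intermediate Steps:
y = 6/5 (y = (6 + 0)/5 = (1/5)*6 = 6/5 ≈ 1.2000)
U = 1/5 (U = 6/5 - 1 = 1/5 ≈ 0.20000)
J(H, u) = sqrt(5 + H) + H*u (J(H, u) = H*u + sqrt(5 + H) = sqrt(5 + H) + H*u)
(3 + U)*3 - 4*J(-5, D) = (3 + 1/5)*3 - 4*(sqrt(5 - 5) - 5*(-4)) = (16/5)*3 - 4*(sqrt(0) + 20) = 48/5 - 4*(0 + 20) = 48/5 - 4*20 = 48/5 - 80 = -352/5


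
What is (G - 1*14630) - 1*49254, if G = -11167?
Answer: -75051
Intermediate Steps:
(G - 1*14630) - 1*49254 = (-11167 - 1*14630) - 1*49254 = (-11167 - 14630) - 49254 = -25797 - 49254 = -75051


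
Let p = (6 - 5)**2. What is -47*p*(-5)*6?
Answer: 1410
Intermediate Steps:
p = 1 (p = 1**2 = 1)
-47*p*(-5)*6 = -47*1*(-5)*6 = -(-235)*6 = -47*(-30) = 1410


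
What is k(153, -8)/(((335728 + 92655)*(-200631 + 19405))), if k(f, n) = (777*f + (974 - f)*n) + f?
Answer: -56233/38817068779 ≈ -1.4487e-6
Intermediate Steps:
k(f, n) = 778*f + n*(974 - f) (k(f, n) = (777*f + n*(974 - f)) + f = 778*f + n*(974 - f))
k(153, -8)/(((335728 + 92655)*(-200631 + 19405))) = (778*153 + 974*(-8) - 1*153*(-8))/(((335728 + 92655)*(-200631 + 19405))) = (119034 - 7792 + 1224)/((428383*(-181226))) = 112466/(-77634137558) = 112466*(-1/77634137558) = -56233/38817068779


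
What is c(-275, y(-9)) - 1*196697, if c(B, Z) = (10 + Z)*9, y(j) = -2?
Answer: -196625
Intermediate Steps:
c(B, Z) = 90 + 9*Z
c(-275, y(-9)) - 1*196697 = (90 + 9*(-2)) - 1*196697 = (90 - 18) - 196697 = 72 - 196697 = -196625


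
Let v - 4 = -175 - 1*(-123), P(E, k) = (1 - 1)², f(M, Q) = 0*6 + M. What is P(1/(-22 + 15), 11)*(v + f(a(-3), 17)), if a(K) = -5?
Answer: 0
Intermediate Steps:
f(M, Q) = M (f(M, Q) = 0 + M = M)
P(E, k) = 0 (P(E, k) = 0² = 0)
v = -48 (v = 4 + (-175 - 1*(-123)) = 4 + (-175 + 123) = 4 - 52 = -48)
P(1/(-22 + 15), 11)*(v + f(a(-3), 17)) = 0*(-48 - 5) = 0*(-53) = 0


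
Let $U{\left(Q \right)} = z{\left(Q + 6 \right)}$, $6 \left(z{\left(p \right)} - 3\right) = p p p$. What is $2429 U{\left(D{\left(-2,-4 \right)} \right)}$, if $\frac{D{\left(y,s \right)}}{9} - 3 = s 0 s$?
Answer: $\frac{29111565}{2} \approx 1.4556 \cdot 10^{7}$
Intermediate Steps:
$D{\left(y,s \right)} = 27$ ($D{\left(y,s \right)} = 27 + 9 s 0 s = 27 + 9 \cdot 0 s = 27 + 9 \cdot 0 = 27 + 0 = 27$)
$z{\left(p \right)} = 3 + \frac{p^{3}}{6}$ ($z{\left(p \right)} = 3 + \frac{p p p}{6} = 3 + \frac{p^{2} p}{6} = 3 + \frac{p^{3}}{6}$)
$U{\left(Q \right)} = 3 + \frac{\left(6 + Q\right)^{3}}{6}$ ($U{\left(Q \right)} = 3 + \frac{\left(Q + 6\right)^{3}}{6} = 3 + \frac{\left(6 + Q\right)^{3}}{6}$)
$2429 U{\left(D{\left(-2,-4 \right)} \right)} = 2429 \left(3 + \frac{\left(6 + 27\right)^{3}}{6}\right) = 2429 \left(3 + \frac{33^{3}}{6}\right) = 2429 \left(3 + \frac{1}{6} \cdot 35937\right) = 2429 \left(3 + \frac{11979}{2}\right) = 2429 \cdot \frac{11985}{2} = \frac{29111565}{2}$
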